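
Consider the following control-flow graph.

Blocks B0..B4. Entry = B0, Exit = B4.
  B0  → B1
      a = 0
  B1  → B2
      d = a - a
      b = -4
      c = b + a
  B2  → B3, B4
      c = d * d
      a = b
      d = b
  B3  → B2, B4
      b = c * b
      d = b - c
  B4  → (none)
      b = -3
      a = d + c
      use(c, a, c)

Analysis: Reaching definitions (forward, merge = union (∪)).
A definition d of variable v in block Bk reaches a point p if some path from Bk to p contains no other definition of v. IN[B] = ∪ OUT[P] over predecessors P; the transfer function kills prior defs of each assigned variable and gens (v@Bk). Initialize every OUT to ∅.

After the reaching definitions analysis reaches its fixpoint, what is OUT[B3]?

Fixpoint table:
  B0:   IN={}   OUT={a@B0}
  B1:   IN={a@B0}   OUT={a@B0, b@B1, c@B1, d@B1}
  B2:   IN={a@B0, a@B2, b@B1, b@B3, c@B1, c@B2, d@B1, d@B3}   OUT={a@B2, b@B1, b@B3, c@B2, d@B2}
  B3:   IN={a@B2, b@B1, b@B3, c@B2, d@B2}   OUT={a@B2, b@B3, c@B2, d@B3}
  B4:   IN={a@B2, b@B1, b@B3, c@B2, d@B2, d@B3}   OUT={a@B4, b@B4, c@B2, d@B2, d@B3}

Merge at B3: IN[B3] = OUT[B2] = {a@B2, b@B1, b@B3, c@B2, d@B2}
Applying B3's transfer function to that IN value gives OUT[B3] (row B3 above).

Answer: {a@B2, b@B3, c@B2, d@B3}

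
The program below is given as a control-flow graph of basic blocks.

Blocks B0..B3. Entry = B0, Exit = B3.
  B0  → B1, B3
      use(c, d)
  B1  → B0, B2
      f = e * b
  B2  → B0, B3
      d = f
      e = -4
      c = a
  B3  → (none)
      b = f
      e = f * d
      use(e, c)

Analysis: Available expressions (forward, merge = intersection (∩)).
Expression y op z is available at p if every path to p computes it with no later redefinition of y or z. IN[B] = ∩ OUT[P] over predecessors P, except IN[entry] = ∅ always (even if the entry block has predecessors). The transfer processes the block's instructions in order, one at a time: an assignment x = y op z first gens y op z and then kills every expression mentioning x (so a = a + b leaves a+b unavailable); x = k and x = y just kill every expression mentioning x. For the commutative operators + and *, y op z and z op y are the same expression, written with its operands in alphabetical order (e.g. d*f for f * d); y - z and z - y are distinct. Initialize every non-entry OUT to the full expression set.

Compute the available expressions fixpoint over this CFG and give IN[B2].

Answer: {b*e}

Derivation:
Converged values:
  B0:  IN={}  OUT={}
  B1:  IN={}  OUT={b*e}
  B2:  IN={b*e}  OUT={}
  B3:  IN={}  OUT={d*f}

Merge at B2: IN[B2] = OUT[B1] = {b*e}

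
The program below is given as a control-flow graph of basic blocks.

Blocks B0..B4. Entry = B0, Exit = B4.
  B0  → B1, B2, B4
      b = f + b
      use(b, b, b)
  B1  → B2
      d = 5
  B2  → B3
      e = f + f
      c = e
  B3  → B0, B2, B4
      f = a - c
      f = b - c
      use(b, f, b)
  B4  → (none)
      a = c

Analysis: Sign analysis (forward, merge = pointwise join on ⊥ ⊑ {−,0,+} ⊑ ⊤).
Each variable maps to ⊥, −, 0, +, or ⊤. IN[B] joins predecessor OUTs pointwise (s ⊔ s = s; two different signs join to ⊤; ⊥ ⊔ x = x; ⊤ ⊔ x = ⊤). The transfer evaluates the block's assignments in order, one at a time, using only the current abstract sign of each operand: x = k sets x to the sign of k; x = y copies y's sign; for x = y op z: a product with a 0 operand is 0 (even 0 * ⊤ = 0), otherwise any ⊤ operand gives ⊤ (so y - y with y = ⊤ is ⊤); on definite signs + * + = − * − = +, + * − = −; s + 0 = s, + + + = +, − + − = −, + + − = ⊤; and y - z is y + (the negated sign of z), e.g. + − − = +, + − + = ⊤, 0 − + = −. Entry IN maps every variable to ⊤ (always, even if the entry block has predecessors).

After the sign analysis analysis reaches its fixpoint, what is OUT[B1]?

Converged values:
  B0:   IN=(all ⊤)   OUT=(all ⊤)
  B1:   IN=(all ⊤)   OUT={d:+; rest ⊤}
  B2:   IN=(all ⊤)   OUT=(all ⊤)
  B3:   IN=(all ⊤)   OUT=(all ⊤)
  B4:   IN=(all ⊤)   OUT=(all ⊤)

Merge at B1: IN[B1] = OUT[B0] = {a: ⊤, b: ⊤, c: ⊤, d: ⊤, e: ⊤, f: ⊤}
Applying B1's transfer function to that IN value gives OUT[B1] (row B1 above).

Answer: {a: ⊤, b: ⊤, c: ⊤, d: +, e: ⊤, f: ⊤}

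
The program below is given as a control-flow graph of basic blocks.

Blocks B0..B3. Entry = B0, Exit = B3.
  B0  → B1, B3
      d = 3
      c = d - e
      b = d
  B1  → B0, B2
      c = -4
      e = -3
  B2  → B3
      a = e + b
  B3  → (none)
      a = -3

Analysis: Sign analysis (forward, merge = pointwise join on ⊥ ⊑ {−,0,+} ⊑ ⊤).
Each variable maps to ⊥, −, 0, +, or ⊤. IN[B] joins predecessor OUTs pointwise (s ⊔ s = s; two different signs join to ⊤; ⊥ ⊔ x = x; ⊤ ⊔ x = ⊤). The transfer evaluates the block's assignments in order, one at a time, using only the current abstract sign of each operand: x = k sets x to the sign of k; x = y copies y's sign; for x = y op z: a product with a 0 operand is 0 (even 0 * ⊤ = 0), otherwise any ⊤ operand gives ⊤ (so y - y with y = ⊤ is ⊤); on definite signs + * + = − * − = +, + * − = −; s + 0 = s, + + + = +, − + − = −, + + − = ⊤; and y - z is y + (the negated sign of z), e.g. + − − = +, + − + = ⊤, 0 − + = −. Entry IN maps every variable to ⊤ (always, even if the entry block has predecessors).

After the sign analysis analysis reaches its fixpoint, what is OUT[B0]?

Per-block solution:
  B0: | IN=(all ⊤) | OUT={b:+, d:+; rest ⊤}
  B1: | IN={b:+, d:+; rest ⊤} | OUT={b:+, c:-, d:+, e:-; rest ⊤}
  B2: | IN={b:+, c:-, d:+, e:-; rest ⊤} | OUT={b:+, c:-, d:+, e:-; rest ⊤}
  B3: | IN={b:+, d:+; rest ⊤} | OUT={a:-, b:+, d:+; rest ⊤}

Merge at B0 (entry node, so the boundary value (all ⊤) is joined with the incoming edge(s)): IN[B0] = (all ⊤) ⊔ OUT[B1] = {a: ⊤, b: ⊤, c: ⊤, d: ⊤, e: ⊤, f: ⊤}
Applying B0's transfer function to that IN value gives OUT[B0] (row B0 above).

Answer: {a: ⊤, b: +, c: ⊤, d: +, e: ⊤, f: ⊤}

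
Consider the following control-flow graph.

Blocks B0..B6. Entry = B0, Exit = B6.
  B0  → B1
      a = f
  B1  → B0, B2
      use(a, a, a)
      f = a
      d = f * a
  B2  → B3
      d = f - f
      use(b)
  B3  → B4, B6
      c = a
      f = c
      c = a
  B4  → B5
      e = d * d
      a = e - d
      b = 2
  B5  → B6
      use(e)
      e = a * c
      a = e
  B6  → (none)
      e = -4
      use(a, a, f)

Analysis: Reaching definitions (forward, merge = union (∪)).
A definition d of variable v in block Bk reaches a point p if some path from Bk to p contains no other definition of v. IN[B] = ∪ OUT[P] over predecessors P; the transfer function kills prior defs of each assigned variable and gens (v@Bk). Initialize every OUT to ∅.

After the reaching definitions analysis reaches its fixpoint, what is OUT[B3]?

Fixpoint table:
  B0: | IN={a@B0, d@B1, f@B1} | OUT={a@B0, d@B1, f@B1}
  B1: | IN={a@B0, d@B1, f@B1} | OUT={a@B0, d@B1, f@B1}
  B2: | IN={a@B0, d@B1, f@B1} | OUT={a@B0, d@B2, f@B1}
  B3: | IN={a@B0, d@B2, f@B1} | OUT={a@B0, c@B3, d@B2, f@B3}
  B4: | IN={a@B0, c@B3, d@B2, f@B3} | OUT={a@B4, b@B4, c@B3, d@B2, e@B4, f@B3}
  B5: | IN={a@B4, b@B4, c@B3, d@B2, e@B4, f@B3} | OUT={a@B5, b@B4, c@B3, d@B2, e@B5, f@B3}
  B6: | IN={a@B0, a@B5, b@B4, c@B3, d@B2, e@B5, f@B3} | OUT={a@B0, a@B5, b@B4, c@B3, d@B2, e@B6, f@B3}

Merge at B3: IN[B3] = OUT[B2] = {a@B0, d@B2, f@B1}
Applying B3's transfer function to that IN value gives OUT[B3] (row B3 above).

Answer: {a@B0, c@B3, d@B2, f@B3}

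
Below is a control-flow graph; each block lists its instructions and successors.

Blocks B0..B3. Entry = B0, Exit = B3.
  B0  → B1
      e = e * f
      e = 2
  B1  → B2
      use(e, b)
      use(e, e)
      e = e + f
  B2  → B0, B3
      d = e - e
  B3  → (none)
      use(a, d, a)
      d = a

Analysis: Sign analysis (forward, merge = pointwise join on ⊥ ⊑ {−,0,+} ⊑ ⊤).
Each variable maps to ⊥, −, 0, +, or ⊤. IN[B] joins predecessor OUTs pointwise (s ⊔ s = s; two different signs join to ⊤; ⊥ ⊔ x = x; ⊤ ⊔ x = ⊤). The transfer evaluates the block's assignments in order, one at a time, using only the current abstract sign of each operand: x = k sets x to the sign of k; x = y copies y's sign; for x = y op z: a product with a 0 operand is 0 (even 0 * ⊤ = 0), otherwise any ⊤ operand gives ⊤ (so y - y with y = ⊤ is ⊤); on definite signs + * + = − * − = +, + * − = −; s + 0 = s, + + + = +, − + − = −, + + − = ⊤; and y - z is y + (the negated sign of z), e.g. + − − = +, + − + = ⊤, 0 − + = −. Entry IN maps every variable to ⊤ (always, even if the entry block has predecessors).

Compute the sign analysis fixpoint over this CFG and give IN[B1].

Per-block solution:
  B0:   IN=(all ⊤)   OUT={e:+; rest ⊤}
  B1:   IN={e:+; rest ⊤}   OUT=(all ⊤)
  B2:   IN=(all ⊤)   OUT=(all ⊤)
  B3:   IN=(all ⊤)   OUT=(all ⊤)

Merge at B1: IN[B1] = OUT[B0] = {a: ⊤, b: ⊤, c: ⊤, d: ⊤, e: +, f: ⊤}

Answer: {a: ⊤, b: ⊤, c: ⊤, d: ⊤, e: +, f: ⊤}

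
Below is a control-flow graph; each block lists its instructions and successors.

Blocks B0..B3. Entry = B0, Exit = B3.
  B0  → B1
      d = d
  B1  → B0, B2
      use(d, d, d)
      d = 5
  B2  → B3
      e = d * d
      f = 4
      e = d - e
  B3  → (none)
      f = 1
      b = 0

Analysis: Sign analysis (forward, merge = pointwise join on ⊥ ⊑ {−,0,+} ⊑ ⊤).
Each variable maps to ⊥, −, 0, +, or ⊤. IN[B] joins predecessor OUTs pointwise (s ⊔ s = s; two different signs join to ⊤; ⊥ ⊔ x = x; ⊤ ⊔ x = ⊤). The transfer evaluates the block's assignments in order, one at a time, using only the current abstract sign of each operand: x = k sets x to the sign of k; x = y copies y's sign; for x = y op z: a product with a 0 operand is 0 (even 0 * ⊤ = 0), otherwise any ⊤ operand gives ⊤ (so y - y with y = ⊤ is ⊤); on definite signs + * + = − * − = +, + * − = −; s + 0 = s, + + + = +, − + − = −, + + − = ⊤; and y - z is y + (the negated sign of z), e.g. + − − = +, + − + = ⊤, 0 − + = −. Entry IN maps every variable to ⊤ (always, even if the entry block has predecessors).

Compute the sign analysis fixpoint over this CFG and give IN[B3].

Answer: {a: ⊤, b: ⊤, c: ⊤, d: +, e: ⊤, f: +}

Working:
Per-block solution:
  B0:   IN=(all ⊤)   OUT=(all ⊤)
  B1:   IN=(all ⊤)   OUT={d:+; rest ⊤}
  B2:   IN={d:+; rest ⊤}   OUT={d:+, f:+; rest ⊤}
  B3:   IN={d:+, f:+; rest ⊤}   OUT={b:0, d:+, f:+; rest ⊤}

Merge at B3: IN[B3] = OUT[B2] = {a: ⊤, b: ⊤, c: ⊤, d: +, e: ⊤, f: +}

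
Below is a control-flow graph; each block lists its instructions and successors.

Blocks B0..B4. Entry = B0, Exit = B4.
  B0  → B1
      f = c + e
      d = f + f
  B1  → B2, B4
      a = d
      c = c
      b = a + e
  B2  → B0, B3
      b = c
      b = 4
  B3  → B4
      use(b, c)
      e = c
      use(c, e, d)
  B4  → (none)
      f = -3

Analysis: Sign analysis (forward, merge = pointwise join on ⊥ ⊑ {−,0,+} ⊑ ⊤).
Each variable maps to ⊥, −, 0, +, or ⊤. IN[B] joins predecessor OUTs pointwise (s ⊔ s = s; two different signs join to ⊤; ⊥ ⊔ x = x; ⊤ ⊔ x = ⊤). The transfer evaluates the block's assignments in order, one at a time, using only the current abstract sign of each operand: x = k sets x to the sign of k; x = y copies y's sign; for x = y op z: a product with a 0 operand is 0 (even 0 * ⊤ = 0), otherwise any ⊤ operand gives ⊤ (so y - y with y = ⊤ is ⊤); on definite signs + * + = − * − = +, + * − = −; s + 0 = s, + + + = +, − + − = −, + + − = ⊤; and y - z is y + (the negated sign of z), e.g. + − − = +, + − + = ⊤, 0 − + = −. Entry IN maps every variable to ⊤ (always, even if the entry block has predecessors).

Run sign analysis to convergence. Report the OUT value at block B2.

Answer: {a: ⊤, b: +, c: ⊤, d: ⊤, e: ⊤, f: ⊤}

Trace:
Per-block solution:
  B0:   IN=(all ⊤)   OUT=(all ⊤)
  B1:   IN=(all ⊤)   OUT=(all ⊤)
  B2:   IN=(all ⊤)   OUT={b:+; rest ⊤}
  B3:   IN={b:+; rest ⊤}   OUT={b:+; rest ⊤}
  B4:   IN=(all ⊤)   OUT={f:-; rest ⊤}

Merge at B2: IN[B2] = OUT[B1] = {a: ⊤, b: ⊤, c: ⊤, d: ⊤, e: ⊤, f: ⊤}
Applying B2's transfer function to that IN value gives OUT[B2] (row B2 above).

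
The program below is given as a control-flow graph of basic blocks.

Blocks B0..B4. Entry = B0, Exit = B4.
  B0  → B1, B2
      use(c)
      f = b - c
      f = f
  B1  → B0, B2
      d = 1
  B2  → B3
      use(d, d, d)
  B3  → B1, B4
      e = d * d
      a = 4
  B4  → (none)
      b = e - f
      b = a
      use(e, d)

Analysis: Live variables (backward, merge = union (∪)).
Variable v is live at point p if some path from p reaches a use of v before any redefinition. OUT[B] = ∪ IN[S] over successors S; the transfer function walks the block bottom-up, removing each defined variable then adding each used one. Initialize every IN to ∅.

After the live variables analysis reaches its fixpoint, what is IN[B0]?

Answer: {b, c, d}

Working:
Fixpoint table:
  B0:   IN={b, c, d}   OUT={b, c, d, f}
  B1:   IN={b, c, f}   OUT={b, c, d, f}
  B2:   IN={b, c, d, f}   OUT={b, c, d, f}
  B3:   IN={b, c, d, f}   OUT={a, b, c, d, e, f}
  B4:   IN={a, d, e, f}   OUT={}

Merge at B0: OUT[B0] = IN[B1] ⊔ IN[B2] = {b, c, d, f}
Applying B0's transfer function to that OUT value gives IN[B0] (row B0 above).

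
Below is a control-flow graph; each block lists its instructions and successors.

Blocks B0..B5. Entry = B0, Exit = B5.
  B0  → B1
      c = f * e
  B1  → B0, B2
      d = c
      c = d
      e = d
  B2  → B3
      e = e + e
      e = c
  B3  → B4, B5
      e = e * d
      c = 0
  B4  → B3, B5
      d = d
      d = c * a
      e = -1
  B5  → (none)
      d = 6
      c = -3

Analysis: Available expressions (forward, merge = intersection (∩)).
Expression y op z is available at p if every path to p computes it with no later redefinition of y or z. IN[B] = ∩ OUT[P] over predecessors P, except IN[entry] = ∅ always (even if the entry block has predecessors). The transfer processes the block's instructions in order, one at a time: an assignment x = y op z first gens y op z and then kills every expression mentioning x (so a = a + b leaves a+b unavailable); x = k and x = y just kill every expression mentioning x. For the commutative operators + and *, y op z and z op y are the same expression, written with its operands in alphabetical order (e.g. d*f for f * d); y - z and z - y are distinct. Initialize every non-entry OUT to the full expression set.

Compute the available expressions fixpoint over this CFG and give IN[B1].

Per-block solution:
  B0:  IN={}  OUT={e*f}
  B1:  IN={e*f}  OUT={}
  B2:  IN={}  OUT={}
  B3:  IN={}  OUT={}
  B4:  IN={}  OUT={a*c}
  B5:  IN={}  OUT={}

Merge at B1: IN[B1] = OUT[B0] = {e*f}

Answer: {e*f}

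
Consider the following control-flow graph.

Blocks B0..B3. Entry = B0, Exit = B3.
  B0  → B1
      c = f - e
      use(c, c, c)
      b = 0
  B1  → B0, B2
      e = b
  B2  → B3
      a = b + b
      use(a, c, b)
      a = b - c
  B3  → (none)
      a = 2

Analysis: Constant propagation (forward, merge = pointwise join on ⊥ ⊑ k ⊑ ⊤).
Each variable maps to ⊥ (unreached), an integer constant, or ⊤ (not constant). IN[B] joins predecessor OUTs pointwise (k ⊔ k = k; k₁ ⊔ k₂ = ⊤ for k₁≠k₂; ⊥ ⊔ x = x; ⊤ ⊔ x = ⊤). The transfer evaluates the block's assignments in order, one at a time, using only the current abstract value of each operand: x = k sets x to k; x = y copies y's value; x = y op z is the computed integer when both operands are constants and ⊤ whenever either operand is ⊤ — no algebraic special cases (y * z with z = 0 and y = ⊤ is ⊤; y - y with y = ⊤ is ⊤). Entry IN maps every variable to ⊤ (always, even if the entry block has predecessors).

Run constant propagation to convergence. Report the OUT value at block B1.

Answer: {a: ⊤, b: 0, c: ⊤, d: ⊤, e: 0, f: ⊤}

Derivation:
Fixpoint table:
  B0:  IN=(all ⊤)  OUT={b:0; rest ⊤}
  B1:  IN={b:0; rest ⊤}  OUT={b:0, e:0; rest ⊤}
  B2:  IN={b:0, e:0; rest ⊤}  OUT={b:0, e:0; rest ⊤}
  B3:  IN={b:0, e:0; rest ⊤}  OUT={a:2, b:0, e:0; rest ⊤}

Merge at B1: IN[B1] = OUT[B0] = {a: ⊤, b: 0, c: ⊤, d: ⊤, e: ⊤, f: ⊤}
Applying B1's transfer function to that IN value gives OUT[B1] (row B1 above).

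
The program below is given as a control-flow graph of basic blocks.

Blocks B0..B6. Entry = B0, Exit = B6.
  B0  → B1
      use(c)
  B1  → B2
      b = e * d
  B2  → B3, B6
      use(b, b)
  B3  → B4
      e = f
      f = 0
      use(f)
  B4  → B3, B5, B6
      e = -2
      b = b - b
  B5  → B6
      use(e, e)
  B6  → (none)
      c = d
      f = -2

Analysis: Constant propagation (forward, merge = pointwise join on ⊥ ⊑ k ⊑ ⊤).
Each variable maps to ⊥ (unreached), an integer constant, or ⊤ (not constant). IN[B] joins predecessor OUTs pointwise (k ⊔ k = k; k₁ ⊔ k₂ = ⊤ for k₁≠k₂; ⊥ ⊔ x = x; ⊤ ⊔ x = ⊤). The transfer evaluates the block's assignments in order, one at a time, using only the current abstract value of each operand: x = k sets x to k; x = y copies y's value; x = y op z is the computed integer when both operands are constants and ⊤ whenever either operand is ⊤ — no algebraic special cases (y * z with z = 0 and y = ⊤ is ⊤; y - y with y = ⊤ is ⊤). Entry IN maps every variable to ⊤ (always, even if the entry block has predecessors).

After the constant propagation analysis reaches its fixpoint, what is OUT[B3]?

Converged values:
  B0:  IN=(all ⊤)  OUT=(all ⊤)
  B1:  IN=(all ⊤)  OUT=(all ⊤)
  B2:  IN=(all ⊤)  OUT=(all ⊤)
  B3:  IN=(all ⊤)  OUT={f:0; rest ⊤}
  B4:  IN={f:0; rest ⊤}  OUT={e:-2, f:0; rest ⊤}
  B5:  IN={e:-2, f:0; rest ⊤}  OUT={e:-2, f:0; rest ⊤}
  B6:  IN=(all ⊤)  OUT={f:-2; rest ⊤}

Merge at B3: IN[B3] = OUT[B2] ⊔ OUT[B4] = {a: ⊤, b: ⊤, c: ⊤, d: ⊤, e: ⊤, f: ⊤}
Applying B3's transfer function to that IN value gives OUT[B3] (row B3 above).

Answer: {a: ⊤, b: ⊤, c: ⊤, d: ⊤, e: ⊤, f: 0}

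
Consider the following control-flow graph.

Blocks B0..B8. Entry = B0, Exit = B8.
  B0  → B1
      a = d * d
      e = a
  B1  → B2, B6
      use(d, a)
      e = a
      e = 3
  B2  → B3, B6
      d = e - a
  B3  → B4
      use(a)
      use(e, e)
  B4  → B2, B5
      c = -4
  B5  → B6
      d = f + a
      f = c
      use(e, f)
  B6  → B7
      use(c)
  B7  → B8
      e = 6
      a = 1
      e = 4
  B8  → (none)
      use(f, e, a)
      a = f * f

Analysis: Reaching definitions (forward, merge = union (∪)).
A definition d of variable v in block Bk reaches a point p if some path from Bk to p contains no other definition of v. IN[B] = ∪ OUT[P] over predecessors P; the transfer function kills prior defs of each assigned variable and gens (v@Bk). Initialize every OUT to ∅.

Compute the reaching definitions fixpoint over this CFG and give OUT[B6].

Per-block solution:
  B0: | IN={} | OUT={a@B0, e@B0}
  B1: | IN={a@B0, e@B0} | OUT={a@B0, e@B1}
  B2: | IN={a@B0, c@B4, d@B2, e@B1} | OUT={a@B0, c@B4, d@B2, e@B1}
  B3: | IN={a@B0, c@B4, d@B2, e@B1} | OUT={a@B0, c@B4, d@B2, e@B1}
  B4: | IN={a@B0, c@B4, d@B2, e@B1} | OUT={a@B0, c@B4, d@B2, e@B1}
  B5: | IN={a@B0, c@B4, d@B2, e@B1} | OUT={a@B0, c@B4, d@B5, e@B1, f@B5}
  B6: | IN={a@B0, c@B4, d@B2, d@B5, e@B1, f@B5} | OUT={a@B0, c@B4, d@B2, d@B5, e@B1, f@B5}
  B7: | IN={a@B0, c@B4, d@B2, d@B5, e@B1, f@B5} | OUT={a@B7, c@B4, d@B2, d@B5, e@B7, f@B5}
  B8: | IN={a@B7, c@B4, d@B2, d@B5, e@B7, f@B5} | OUT={a@B8, c@B4, d@B2, d@B5, e@B7, f@B5}

Merge at B6: IN[B6] = OUT[B1] ⊔ OUT[B2] ⊔ OUT[B5] = {a@B0, c@B4, d@B2, d@B5, e@B1, f@B5}
Applying B6's transfer function to that IN value gives OUT[B6] (row B6 above).

Answer: {a@B0, c@B4, d@B2, d@B5, e@B1, f@B5}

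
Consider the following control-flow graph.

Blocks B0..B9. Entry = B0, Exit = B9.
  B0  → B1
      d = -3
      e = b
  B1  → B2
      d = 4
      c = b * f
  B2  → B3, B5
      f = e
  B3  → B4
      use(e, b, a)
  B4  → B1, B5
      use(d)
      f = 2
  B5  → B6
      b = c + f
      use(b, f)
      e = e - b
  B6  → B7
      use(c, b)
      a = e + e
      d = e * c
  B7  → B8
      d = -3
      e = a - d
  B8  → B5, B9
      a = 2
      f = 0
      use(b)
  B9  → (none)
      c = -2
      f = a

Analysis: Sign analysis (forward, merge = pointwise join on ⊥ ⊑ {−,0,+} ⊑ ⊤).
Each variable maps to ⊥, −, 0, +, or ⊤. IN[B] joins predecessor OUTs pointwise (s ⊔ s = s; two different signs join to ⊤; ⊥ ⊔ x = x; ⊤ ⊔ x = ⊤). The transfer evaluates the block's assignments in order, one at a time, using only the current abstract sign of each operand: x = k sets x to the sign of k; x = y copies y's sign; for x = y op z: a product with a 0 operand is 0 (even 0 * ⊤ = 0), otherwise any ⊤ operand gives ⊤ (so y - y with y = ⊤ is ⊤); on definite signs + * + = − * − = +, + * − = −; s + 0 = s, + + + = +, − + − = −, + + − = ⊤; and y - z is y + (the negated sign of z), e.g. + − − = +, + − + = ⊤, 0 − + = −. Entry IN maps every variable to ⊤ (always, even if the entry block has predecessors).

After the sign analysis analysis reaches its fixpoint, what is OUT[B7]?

Answer: {a: ⊤, b: ⊤, c: ⊤, d: -, e: ⊤, f: ⊤}

Working:
Per-block solution:
  B0:   IN=(all ⊤)   OUT={d:-; rest ⊤}
  B1:   IN=(all ⊤)   OUT={d:+; rest ⊤}
  B2:   IN={d:+; rest ⊤}   OUT={d:+; rest ⊤}
  B3:   IN={d:+; rest ⊤}   OUT={d:+; rest ⊤}
  B4:   IN={d:+; rest ⊤}   OUT={d:+, f:+; rest ⊤}
  B5:   IN=(all ⊤)   OUT=(all ⊤)
  B6:   IN=(all ⊤)   OUT=(all ⊤)
  B7:   IN=(all ⊤)   OUT={d:-; rest ⊤}
  B8:   IN={d:-; rest ⊤}   OUT={a:+, d:-, f:0; rest ⊤}
  B9:   IN={a:+, d:-, f:0; rest ⊤}   OUT={a:+, c:-, d:-, f:+; rest ⊤}

Merge at B7: IN[B7] = OUT[B6] = {a: ⊤, b: ⊤, c: ⊤, d: ⊤, e: ⊤, f: ⊤}
Applying B7's transfer function to that IN value gives OUT[B7] (row B7 above).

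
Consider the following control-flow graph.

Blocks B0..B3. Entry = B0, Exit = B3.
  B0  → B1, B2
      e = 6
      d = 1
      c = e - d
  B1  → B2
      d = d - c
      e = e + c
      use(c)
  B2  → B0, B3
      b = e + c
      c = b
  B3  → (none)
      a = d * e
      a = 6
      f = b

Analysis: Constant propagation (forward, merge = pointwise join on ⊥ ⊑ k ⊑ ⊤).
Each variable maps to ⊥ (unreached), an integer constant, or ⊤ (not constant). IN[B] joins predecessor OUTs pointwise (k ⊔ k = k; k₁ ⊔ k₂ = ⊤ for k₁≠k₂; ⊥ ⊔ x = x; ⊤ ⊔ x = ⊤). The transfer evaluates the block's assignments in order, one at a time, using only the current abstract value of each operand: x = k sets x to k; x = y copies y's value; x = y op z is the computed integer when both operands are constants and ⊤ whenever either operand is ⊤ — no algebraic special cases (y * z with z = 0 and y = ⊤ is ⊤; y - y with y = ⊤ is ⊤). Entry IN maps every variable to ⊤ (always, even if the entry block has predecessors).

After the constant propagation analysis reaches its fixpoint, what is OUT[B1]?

Converged values:
  B0: | IN=(all ⊤) | OUT={c:5, d:1, e:6; rest ⊤}
  B1: | IN={c:5, d:1, e:6; rest ⊤} | OUT={c:5, d:-4, e:11; rest ⊤}
  B2: | IN={c:5; rest ⊤} | OUT=(all ⊤)
  B3: | IN=(all ⊤) | OUT={a:6; rest ⊤}

Merge at B1: IN[B1] = OUT[B0] = {a: ⊤, b: ⊤, c: 5, d: 1, e: 6, f: ⊤}
Applying B1's transfer function to that IN value gives OUT[B1] (row B1 above).

Answer: {a: ⊤, b: ⊤, c: 5, d: -4, e: 11, f: ⊤}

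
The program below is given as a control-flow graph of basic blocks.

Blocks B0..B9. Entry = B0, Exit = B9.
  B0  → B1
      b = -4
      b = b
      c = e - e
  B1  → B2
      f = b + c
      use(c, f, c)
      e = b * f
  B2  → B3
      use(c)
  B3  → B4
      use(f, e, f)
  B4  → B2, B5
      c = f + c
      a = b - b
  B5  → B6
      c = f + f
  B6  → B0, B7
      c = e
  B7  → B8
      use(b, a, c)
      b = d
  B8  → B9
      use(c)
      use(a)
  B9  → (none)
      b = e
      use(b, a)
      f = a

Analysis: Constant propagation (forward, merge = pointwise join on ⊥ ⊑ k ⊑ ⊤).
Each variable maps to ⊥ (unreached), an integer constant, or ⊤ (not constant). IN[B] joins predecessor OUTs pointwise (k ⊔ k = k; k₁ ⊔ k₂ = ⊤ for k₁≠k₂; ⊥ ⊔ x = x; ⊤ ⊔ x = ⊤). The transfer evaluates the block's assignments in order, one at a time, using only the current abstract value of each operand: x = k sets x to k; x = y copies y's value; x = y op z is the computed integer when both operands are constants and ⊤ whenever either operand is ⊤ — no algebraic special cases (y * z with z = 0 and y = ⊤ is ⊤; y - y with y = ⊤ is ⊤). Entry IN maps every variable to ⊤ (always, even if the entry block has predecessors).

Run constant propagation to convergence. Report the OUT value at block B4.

Per-block solution:
  B0: | IN=(all ⊤) | OUT={b:-4; rest ⊤}
  B1: | IN={b:-4; rest ⊤} | OUT={b:-4; rest ⊤}
  B2: | IN={b:-4; rest ⊤} | OUT={b:-4; rest ⊤}
  B3: | IN={b:-4; rest ⊤} | OUT={b:-4; rest ⊤}
  B4: | IN={b:-4; rest ⊤} | OUT={a:0, b:-4; rest ⊤}
  B5: | IN={a:0, b:-4; rest ⊤} | OUT={a:0, b:-4; rest ⊤}
  B6: | IN={a:0, b:-4; rest ⊤} | OUT={a:0, b:-4; rest ⊤}
  B7: | IN={a:0, b:-4; rest ⊤} | OUT={a:0; rest ⊤}
  B8: | IN={a:0; rest ⊤} | OUT={a:0; rest ⊤}
  B9: | IN={a:0; rest ⊤} | OUT={a:0, f:0; rest ⊤}

Merge at B4: IN[B4] = OUT[B3] = {a: ⊤, b: -4, c: ⊤, d: ⊤, e: ⊤, f: ⊤}
Applying B4's transfer function to that IN value gives OUT[B4] (row B4 above).

Answer: {a: 0, b: -4, c: ⊤, d: ⊤, e: ⊤, f: ⊤}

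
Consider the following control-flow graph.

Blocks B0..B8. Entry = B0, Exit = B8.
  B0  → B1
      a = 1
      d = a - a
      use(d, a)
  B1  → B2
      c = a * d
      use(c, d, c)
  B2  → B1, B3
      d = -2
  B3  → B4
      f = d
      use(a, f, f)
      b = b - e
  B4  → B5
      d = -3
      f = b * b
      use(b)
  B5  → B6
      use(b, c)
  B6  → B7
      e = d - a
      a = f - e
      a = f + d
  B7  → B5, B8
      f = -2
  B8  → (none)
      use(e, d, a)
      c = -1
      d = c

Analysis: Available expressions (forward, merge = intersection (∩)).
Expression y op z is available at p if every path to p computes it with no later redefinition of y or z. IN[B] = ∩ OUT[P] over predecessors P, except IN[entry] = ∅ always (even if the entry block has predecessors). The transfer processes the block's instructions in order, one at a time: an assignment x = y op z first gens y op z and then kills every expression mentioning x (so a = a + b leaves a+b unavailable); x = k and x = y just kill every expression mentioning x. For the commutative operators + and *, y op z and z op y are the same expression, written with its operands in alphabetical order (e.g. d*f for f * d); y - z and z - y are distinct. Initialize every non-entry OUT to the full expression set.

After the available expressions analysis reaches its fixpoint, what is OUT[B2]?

Per-block solution:
  B0: | IN={} | OUT={a-a}
  B1: | IN={a-a} | OUT={a*d, a-a}
  B2: | IN={a*d, a-a} | OUT={a-a}
  B3: | IN={a-a} | OUT={a-a}
  B4: | IN={a-a} | OUT={a-a, b*b}
  B5: | IN={b*b} | OUT={b*b}
  B6: | IN={b*b} | OUT={b*b, d+f, f-e}
  B7: | IN={b*b, d+f, f-e} | OUT={b*b}
  B8: | IN={b*b} | OUT={b*b}

Merge at B2: IN[B2] = OUT[B1] = {a*d, a-a}
Applying B2's transfer function to that IN value gives OUT[B2] (row B2 above).

Answer: {a-a}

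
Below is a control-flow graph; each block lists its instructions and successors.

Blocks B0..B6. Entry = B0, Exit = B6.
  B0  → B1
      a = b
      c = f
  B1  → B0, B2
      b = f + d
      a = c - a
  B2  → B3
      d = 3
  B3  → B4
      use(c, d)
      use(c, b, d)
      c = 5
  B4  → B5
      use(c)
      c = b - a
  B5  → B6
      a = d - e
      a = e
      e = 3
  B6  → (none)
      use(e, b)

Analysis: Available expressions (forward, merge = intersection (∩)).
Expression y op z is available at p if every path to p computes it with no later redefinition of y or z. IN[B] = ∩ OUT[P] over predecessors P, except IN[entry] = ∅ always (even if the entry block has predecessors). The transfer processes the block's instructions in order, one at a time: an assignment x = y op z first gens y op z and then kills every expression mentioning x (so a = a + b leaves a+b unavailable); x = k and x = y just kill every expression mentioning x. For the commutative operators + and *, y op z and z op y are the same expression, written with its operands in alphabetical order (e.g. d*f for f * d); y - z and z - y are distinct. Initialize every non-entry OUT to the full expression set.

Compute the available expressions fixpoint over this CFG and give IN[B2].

Answer: {d+f}

Working:
Converged values:
  B0:   IN={}   OUT={}
  B1:   IN={}   OUT={d+f}
  B2:   IN={d+f}   OUT={}
  B3:   IN={}   OUT={}
  B4:   IN={}   OUT={b-a}
  B5:   IN={b-a}   OUT={}
  B6:   IN={}   OUT={}

Merge at B2: IN[B2] = OUT[B1] = {d+f}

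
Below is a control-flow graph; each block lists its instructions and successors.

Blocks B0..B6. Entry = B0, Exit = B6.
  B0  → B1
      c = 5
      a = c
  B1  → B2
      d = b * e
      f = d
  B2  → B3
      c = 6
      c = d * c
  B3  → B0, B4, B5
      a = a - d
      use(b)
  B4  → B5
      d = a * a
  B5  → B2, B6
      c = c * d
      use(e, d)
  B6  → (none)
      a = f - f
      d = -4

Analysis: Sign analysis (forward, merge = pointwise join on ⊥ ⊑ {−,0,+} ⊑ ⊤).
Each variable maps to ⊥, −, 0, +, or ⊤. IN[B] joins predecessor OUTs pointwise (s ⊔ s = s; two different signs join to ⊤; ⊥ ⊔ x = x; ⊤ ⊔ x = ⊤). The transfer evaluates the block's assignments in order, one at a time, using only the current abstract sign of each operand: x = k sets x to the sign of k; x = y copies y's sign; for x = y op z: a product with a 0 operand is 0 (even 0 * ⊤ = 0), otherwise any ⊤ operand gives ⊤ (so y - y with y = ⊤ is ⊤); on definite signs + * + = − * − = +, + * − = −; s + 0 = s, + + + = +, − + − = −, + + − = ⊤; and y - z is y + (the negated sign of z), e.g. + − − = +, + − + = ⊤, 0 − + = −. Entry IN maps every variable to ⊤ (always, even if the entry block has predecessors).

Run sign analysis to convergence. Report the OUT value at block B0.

Fixpoint table:
  B0: | IN=(all ⊤) | OUT={a:+, c:+; rest ⊤}
  B1: | IN={a:+, c:+; rest ⊤} | OUT={a:+, c:+; rest ⊤}
  B2: | IN=(all ⊤) | OUT=(all ⊤)
  B3: | IN=(all ⊤) | OUT=(all ⊤)
  B4: | IN=(all ⊤) | OUT=(all ⊤)
  B5: | IN=(all ⊤) | OUT=(all ⊤)
  B6: | IN=(all ⊤) | OUT={d:-; rest ⊤}

Merge at B0 (entry node, so the boundary value (all ⊤) is joined with the incoming edge(s)): IN[B0] = (all ⊤) ⊔ OUT[B3] = {a: ⊤, b: ⊤, c: ⊤, d: ⊤, e: ⊤, f: ⊤}
Applying B0's transfer function to that IN value gives OUT[B0] (row B0 above).

Answer: {a: +, b: ⊤, c: +, d: ⊤, e: ⊤, f: ⊤}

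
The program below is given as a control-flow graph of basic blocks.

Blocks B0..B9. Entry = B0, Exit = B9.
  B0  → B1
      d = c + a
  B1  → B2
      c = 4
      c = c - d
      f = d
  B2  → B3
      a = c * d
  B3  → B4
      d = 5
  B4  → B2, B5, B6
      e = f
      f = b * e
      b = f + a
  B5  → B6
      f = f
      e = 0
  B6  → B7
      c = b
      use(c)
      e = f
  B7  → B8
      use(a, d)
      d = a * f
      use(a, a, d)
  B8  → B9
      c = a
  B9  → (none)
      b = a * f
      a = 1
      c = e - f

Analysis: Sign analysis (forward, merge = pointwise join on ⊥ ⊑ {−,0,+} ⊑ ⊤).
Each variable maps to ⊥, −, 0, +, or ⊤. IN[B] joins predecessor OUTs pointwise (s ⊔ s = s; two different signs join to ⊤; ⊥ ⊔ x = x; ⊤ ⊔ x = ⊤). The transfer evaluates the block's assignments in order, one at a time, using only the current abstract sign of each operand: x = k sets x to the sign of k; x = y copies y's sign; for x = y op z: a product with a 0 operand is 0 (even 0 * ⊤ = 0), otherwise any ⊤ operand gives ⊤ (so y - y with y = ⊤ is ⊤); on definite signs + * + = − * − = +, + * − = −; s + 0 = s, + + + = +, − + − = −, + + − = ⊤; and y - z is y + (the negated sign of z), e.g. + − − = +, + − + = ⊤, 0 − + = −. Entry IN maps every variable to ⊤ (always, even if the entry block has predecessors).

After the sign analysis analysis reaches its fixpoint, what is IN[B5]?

Per-block solution:
  B0:   IN=(all ⊤)   OUT=(all ⊤)
  B1:   IN=(all ⊤)   OUT=(all ⊤)
  B2:   IN=(all ⊤)   OUT=(all ⊤)
  B3:   IN=(all ⊤)   OUT={d:+; rest ⊤}
  B4:   IN={d:+; rest ⊤}   OUT={d:+; rest ⊤}
  B5:   IN={d:+; rest ⊤}   OUT={d:+, e:0; rest ⊤}
  B6:   IN={d:+; rest ⊤}   OUT={d:+; rest ⊤}
  B7:   IN={d:+; rest ⊤}   OUT=(all ⊤)
  B8:   IN=(all ⊤)   OUT=(all ⊤)
  B9:   IN=(all ⊤)   OUT={a:+; rest ⊤}

Merge at B5: IN[B5] = OUT[B4] = {a: ⊤, b: ⊤, c: ⊤, d: +, e: ⊤, f: ⊤}

Answer: {a: ⊤, b: ⊤, c: ⊤, d: +, e: ⊤, f: ⊤}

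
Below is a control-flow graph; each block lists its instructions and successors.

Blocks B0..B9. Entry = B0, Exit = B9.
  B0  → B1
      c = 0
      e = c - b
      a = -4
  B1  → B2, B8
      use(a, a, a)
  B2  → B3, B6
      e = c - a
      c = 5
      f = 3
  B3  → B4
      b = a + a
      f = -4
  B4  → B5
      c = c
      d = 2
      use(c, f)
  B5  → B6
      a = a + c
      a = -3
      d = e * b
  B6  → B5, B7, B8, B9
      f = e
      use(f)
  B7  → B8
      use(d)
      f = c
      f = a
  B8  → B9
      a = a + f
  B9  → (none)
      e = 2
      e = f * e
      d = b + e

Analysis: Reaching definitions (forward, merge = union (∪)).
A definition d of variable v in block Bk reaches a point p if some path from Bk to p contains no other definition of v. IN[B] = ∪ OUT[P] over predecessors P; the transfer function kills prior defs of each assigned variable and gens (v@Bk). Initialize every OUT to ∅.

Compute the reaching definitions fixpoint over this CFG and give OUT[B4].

Answer: {a@B0, b@B3, c@B4, d@B4, e@B2, f@B3}

Trace:
Per-block solution:
  B0:  IN={}  OUT={a@B0, c@B0, e@B0}
  B1:  IN={a@B0, c@B0, e@B0}  OUT={a@B0, c@B0, e@B0}
  B2:  IN={a@B0, c@B0, e@B0}  OUT={a@B0, c@B2, e@B2, f@B2}
  B3:  IN={a@B0, c@B2, e@B2, f@B2}  OUT={a@B0, b@B3, c@B2, e@B2, f@B3}
  B4:  IN={a@B0, b@B3, c@B2, e@B2, f@B3}  OUT={a@B0, b@B3, c@B4, d@B4, e@B2, f@B3}
  B5:  IN={a@B0, a@B5, b@B3, c@B2, c@B4, d@B4, d@B5, e@B2, f@B3, f@B6}  OUT={a@B5, b@B3, c@B2, c@B4, d@B5, e@B2, f@B3, f@B6}
  B6:  IN={a@B0, a@B5, b@B3, c@B2, c@B4, d@B5, e@B2, f@B2, f@B3, f@B6}  OUT={a@B0, a@B5, b@B3, c@B2, c@B4, d@B5, e@B2, f@B6}
  B7:  IN={a@B0, a@B5, b@B3, c@B2, c@B4, d@B5, e@B2, f@B6}  OUT={a@B0, a@B5, b@B3, c@B2, c@B4, d@B5, e@B2, f@B7}
  B8:  IN={a@B0, a@B5, b@B3, c@B0, c@B2, c@B4, d@B5, e@B0, e@B2, f@B6, f@B7}  OUT={a@B8, b@B3, c@B0, c@B2, c@B4, d@B5, e@B0, e@B2, f@B6, f@B7}
  B9:  IN={a@B0, a@B5, a@B8, b@B3, c@B0, c@B2, c@B4, d@B5, e@B0, e@B2, f@B6, f@B7}  OUT={a@B0, a@B5, a@B8, b@B3, c@B0, c@B2, c@B4, d@B9, e@B9, f@B6, f@B7}

Merge at B4: IN[B4] = OUT[B3] = {a@B0, b@B3, c@B2, e@B2, f@B3}
Applying B4's transfer function to that IN value gives OUT[B4] (row B4 above).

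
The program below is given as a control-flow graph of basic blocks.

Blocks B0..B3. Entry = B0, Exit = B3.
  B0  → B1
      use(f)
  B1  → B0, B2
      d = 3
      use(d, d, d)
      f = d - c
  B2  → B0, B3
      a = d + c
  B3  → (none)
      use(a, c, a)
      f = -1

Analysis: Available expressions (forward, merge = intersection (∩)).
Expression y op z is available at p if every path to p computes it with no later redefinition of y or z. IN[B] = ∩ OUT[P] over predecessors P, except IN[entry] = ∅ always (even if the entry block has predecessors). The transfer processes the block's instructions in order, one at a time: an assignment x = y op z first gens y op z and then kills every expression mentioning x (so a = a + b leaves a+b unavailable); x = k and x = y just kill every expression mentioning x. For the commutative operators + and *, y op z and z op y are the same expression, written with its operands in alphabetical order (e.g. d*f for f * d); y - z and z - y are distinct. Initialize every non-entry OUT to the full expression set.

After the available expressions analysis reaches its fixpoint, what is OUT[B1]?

Answer: {d-c}

Working:
Fixpoint table:
  B0:  IN={}  OUT={}
  B1:  IN={}  OUT={d-c}
  B2:  IN={d-c}  OUT={c+d, d-c}
  B3:  IN={c+d, d-c}  OUT={c+d, d-c}

Merge at B1: IN[B1] = OUT[B0] = {}
Applying B1's transfer function to that IN value gives OUT[B1] (row B1 above).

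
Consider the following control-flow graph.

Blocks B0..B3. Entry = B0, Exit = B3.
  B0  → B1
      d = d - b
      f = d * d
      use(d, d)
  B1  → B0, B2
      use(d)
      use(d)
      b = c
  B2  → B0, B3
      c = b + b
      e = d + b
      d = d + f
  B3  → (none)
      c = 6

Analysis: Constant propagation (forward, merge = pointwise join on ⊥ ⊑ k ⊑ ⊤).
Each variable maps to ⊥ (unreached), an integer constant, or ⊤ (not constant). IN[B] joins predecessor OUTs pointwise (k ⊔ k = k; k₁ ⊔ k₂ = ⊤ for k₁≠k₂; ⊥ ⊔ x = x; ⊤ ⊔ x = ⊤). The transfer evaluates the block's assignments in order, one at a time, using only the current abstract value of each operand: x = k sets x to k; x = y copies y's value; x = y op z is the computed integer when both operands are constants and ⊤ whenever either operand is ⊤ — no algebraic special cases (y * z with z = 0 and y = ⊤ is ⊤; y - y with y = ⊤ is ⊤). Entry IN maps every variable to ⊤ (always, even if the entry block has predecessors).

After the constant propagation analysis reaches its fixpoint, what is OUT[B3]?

Fixpoint table:
  B0:  IN=(all ⊤)  OUT=(all ⊤)
  B1:  IN=(all ⊤)  OUT=(all ⊤)
  B2:  IN=(all ⊤)  OUT=(all ⊤)
  B3:  IN=(all ⊤)  OUT={c:6; rest ⊤}

Merge at B3: IN[B3] = OUT[B2] = {a: ⊤, b: ⊤, c: ⊤, d: ⊤, e: ⊤, f: ⊤}
Applying B3's transfer function to that IN value gives OUT[B3] (row B3 above).

Answer: {a: ⊤, b: ⊤, c: 6, d: ⊤, e: ⊤, f: ⊤}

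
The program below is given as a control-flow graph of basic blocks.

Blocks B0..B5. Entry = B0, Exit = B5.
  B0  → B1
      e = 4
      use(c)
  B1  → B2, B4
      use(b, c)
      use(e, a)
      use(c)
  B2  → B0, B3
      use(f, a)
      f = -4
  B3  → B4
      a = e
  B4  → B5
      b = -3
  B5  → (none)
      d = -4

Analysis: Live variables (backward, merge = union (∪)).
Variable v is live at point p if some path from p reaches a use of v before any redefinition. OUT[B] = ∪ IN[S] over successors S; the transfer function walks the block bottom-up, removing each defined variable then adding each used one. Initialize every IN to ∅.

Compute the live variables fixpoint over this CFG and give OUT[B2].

Answer: {a, b, c, e, f}

Working:
Per-block solution:
  B0:  IN={a, b, c, f}  OUT={a, b, c, e, f}
  B1:  IN={a, b, c, e, f}  OUT={a, b, c, e, f}
  B2:  IN={a, b, c, e, f}  OUT={a, b, c, e, f}
  B3:  IN={e}  OUT={}
  B4:  IN={}  OUT={}
  B5:  IN={}  OUT={}

Merge at B2: OUT[B2] = IN[B0] ⊔ IN[B3] = {a, b, c, e, f}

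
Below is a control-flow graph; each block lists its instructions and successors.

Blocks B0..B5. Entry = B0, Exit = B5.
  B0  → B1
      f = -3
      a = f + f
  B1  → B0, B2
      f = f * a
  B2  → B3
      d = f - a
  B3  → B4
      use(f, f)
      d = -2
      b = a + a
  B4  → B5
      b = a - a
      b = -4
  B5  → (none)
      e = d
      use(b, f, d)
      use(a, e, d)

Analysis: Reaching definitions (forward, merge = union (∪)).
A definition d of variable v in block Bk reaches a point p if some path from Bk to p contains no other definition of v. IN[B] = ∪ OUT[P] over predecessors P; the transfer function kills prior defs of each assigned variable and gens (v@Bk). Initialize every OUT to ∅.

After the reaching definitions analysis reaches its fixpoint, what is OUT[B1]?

Per-block solution:
  B0:  IN={a@B0, f@B1}  OUT={a@B0, f@B0}
  B1:  IN={a@B0, f@B0}  OUT={a@B0, f@B1}
  B2:  IN={a@B0, f@B1}  OUT={a@B0, d@B2, f@B1}
  B3:  IN={a@B0, d@B2, f@B1}  OUT={a@B0, b@B3, d@B3, f@B1}
  B4:  IN={a@B0, b@B3, d@B3, f@B1}  OUT={a@B0, b@B4, d@B3, f@B1}
  B5:  IN={a@B0, b@B4, d@B3, f@B1}  OUT={a@B0, b@B4, d@B3, e@B5, f@B1}

Merge at B1: IN[B1] = OUT[B0] = {a@B0, f@B0}
Applying B1's transfer function to that IN value gives OUT[B1] (row B1 above).

Answer: {a@B0, f@B1}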